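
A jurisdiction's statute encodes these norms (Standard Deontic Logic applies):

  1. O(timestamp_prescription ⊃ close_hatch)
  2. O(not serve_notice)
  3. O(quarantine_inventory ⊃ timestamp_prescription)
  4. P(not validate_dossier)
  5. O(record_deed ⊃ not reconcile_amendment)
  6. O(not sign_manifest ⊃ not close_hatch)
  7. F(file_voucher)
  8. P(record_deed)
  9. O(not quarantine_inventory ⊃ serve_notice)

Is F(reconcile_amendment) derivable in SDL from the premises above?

Premise 5 is O(record_deed ⊃ not reconcile_amendment), but O(record_deed) is not derivable from the premises (the permission P(record_deed) asserts only not O(not record_deed), not O(record_deed)), so it does not yield O(not reconcile_amendment).
No other premise forces O(not reconcile_amendment). An ideal world satisfying every premise can still have reconcile_amendment true, so F(reconcile_amendment) is not derivable.

No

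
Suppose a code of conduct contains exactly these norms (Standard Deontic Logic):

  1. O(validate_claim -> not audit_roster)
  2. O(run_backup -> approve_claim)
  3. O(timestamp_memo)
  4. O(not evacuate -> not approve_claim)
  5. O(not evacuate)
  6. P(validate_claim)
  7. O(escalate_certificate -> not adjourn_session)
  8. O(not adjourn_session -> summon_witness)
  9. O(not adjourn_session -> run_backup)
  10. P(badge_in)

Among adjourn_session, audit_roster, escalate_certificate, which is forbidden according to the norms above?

Premise 5 gives O(not evacuate).
Premise 4 is O(not evacuate -> not approve_claim); since O(not evacuate), deontic closure gives O(not approve_claim).
Premise 2 is O(run_backup -> approve_claim); contrapositively O(not approve_claim -> not run_backup). Since O(not approve_claim) holds, K gives O(not run_backup).
Premise 9 is O(not adjourn_session -> run_backup); contrapositively O(not run_backup -> adjourn_session). Since O(not run_backup) holds, K gives O(adjourn_session).
Premise 7 is O(escalate_certificate -> not adjourn_session); contrapositively O(adjourn_session -> not escalate_certificate). Since O(adjourn_session) holds, K gives O(not escalate_certificate).
So O(not escalate_certificate) holds, i.e. escalate_certificate is forbidden. None of the other listed options is forbidden under the premises.

escalate_certificate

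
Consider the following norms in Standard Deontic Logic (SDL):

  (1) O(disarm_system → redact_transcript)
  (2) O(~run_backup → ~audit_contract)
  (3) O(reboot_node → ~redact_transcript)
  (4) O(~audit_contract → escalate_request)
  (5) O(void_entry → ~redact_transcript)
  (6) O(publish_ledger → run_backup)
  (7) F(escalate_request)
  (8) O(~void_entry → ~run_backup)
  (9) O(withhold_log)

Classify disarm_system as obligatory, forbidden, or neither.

Premise 7 is F(escalate_request), i.e. O(~escalate_request).
The contrapositive of premise 4 (O(~audit_contract → escalate_request)) is O(~escalate_request → audit_contract), and O(~escalate_request) is already established, so O(audit_contract).
The contrapositive of premise 2 (O(~run_backup → ~audit_contract)) is O(audit_contract → run_backup), and O(audit_contract) is already established, so O(run_backup).
Premise 8 is O(~void_entry → ~run_backup); contrapositively O(run_backup → void_entry). Since O(run_backup) holds, K gives O(void_entry).
With premise 5, O(void_entry → ~redact_transcript), the K-axiom yields O(~redact_transcript).
Premise 1, O(disarm_system → redact_transcript), contraposes to O(~redact_transcript → ~disarm_system); with O(~redact_transcript) we get O(~disarm_system).
Premises 3, 6, 9 do not contribute to this derivation.
Thus O(~disarm_system), which is F(disarm_system): disarm_system is forbidden.

Forbidden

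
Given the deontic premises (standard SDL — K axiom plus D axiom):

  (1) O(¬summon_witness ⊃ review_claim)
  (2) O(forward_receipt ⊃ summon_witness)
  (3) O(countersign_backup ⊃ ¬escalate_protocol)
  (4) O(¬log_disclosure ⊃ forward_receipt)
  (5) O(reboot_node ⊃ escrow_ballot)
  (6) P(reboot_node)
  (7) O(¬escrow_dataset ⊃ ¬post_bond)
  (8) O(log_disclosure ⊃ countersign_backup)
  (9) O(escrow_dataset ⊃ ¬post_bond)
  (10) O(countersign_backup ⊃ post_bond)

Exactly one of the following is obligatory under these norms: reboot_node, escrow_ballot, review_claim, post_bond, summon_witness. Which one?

Premises 7 and 9 are O(¬escrow_dataset ⊃ ¬post_bond) and O(escrow_dataset ⊃ ¬post_bond); every ideal world satisfies ¬escrow_dataset or escrow_dataset, so in either case ¬post_bond holds — hence O(¬post_bond).
Premise 10 is O(countersign_backup ⊃ post_bond); contrapositively O(¬post_bond ⊃ ¬countersign_backup). Since O(¬post_bond) holds, K gives O(¬countersign_backup).
Premise 8 is O(log_disclosure ⊃ countersign_backup); contrapositively O(¬countersign_backup ⊃ ¬log_disclosure). Since O(¬countersign_backup) holds, K gives O(¬log_disclosure).
Applying K to premise 4 (O(¬log_disclosure ⊃ forward_receipt)) and O(¬log_disclosure) yields O(forward_receipt).
From O(forward_receipt) and premise 2, O(forward_receipt ⊃ summon_witness), we obtain O(summon_witness).
So O(summon_witness) holds — summon_witness is obligatory. None of the other listed options is made obligatory by any chain of premises.

summon_witness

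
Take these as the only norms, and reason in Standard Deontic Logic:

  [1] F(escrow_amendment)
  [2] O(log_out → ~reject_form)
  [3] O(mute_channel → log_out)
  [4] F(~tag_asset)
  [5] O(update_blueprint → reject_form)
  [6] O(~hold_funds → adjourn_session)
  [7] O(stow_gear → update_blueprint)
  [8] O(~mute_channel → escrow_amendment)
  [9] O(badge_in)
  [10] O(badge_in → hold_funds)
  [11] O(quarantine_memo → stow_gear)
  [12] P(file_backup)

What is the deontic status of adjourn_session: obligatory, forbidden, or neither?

Premise 6 is O(~hold_funds → adjourn_session), but O(~hold_funds) is not derivable from the premises, so it does not yield O(adjourn_session).
No premise or chain of K-axiom applications forces O(adjourn_session), and none forces O(~adjourn_session). So adjourn_session is neither obligatory nor forbidden under these norms.

Neither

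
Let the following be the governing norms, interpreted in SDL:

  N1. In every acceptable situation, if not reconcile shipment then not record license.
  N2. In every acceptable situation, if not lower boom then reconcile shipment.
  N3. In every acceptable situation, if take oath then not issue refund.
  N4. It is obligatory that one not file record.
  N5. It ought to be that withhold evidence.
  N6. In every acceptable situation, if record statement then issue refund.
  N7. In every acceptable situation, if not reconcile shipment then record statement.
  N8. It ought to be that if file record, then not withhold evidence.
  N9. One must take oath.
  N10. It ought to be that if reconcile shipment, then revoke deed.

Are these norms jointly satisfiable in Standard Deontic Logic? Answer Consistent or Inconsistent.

Premise 8 is O(file_record → ¬withhold_evidence), but O(file_record) is not derivable from the premises, so it does not yield O(¬withhold_evidence).
So O(¬withhold_evidence) is not derivable, and the apparent clash with O(withhold_evidence) does not arise.
A world satisfying every obligation exists (e.g. file_record=false, issue_refund=false, lower_boom=false, reconcile_shipment=true, record_license=false, record_statement=false, revoke_deed=true, take_oath=true, withhold_evidence=true); no atom is both obligatory and forbidden, so the set is consistent.

Consistent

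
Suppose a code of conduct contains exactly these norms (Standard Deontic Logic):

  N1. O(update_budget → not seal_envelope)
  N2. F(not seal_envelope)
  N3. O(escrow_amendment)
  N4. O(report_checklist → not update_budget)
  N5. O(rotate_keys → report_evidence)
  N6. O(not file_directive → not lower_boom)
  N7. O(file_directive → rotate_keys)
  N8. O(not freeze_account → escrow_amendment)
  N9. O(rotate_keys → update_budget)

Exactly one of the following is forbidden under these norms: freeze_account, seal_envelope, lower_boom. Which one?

Premise 2 is F(not seal_envelope), i.e. O(seal_envelope).
The contrapositive of premise 1 (O(update_budget → not seal_envelope)) is O(seal_envelope → not update_budget), and O(seal_envelope) is already established, so O(not update_budget).
Premise 9, O(rotate_keys → update_budget), contraposes to O(not update_budget → not rotate_keys); with O(not update_budget) we get O(not rotate_keys).
The contrapositive of premise 7 (O(file_directive → rotate_keys)) is O(not rotate_keys → not file_directive), and O(not rotate_keys) is already established, so O(not file_directive).
Premise 6 is O(not file_directive → not lower_boom); since O(not file_directive), deontic closure gives O(not lower_boom).
So O(not lower_boom) holds, i.e. lower_boom is forbidden. None of the other listed options is forbidden under the premises.

lower_boom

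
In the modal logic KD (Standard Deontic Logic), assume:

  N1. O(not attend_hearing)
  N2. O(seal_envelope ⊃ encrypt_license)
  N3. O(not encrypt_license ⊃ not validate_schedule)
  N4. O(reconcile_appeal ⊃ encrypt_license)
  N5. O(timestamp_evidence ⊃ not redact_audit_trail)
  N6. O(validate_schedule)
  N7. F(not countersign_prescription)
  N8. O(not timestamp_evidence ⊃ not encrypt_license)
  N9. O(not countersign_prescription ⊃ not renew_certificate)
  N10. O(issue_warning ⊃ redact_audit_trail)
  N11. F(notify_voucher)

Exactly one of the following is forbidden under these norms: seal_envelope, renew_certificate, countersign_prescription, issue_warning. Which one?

Premise 6 states O(validate_schedule) outright.
The contrapositive of premise 3 (O(not encrypt_license ⊃ not validate_schedule)) is O(validate_schedule ⊃ encrypt_license), and O(validate_schedule) is already established, so O(encrypt_license).
The contrapositive of premise 8 (O(not timestamp_evidence ⊃ not encrypt_license)) is O(encrypt_license ⊃ timestamp_evidence), and O(encrypt_license) is already established, so O(timestamp_evidence).
With premise 5, O(timestamp_evidence ⊃ not redact_audit_trail), the K-axiom yields O(not redact_audit_trail).
The contrapositive of premise 10 (O(issue_warning ⊃ redact_audit_trail)) is O(not redact_audit_trail ⊃ not issue_warning), and O(not redact_audit_trail) is already established, so O(not issue_warning).
So O(not issue_warning) holds, i.e. issue_warning is forbidden. None of the other listed options is forbidden under the premises.

issue_warning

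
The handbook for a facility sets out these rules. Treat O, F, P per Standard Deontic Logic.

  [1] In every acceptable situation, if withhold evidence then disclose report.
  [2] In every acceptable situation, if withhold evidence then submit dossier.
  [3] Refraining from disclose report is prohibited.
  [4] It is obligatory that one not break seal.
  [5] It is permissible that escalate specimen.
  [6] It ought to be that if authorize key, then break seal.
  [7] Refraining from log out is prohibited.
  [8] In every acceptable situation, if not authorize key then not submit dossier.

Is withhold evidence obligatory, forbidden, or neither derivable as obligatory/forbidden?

Premise 4 gives O(¬break_seal).
Premise 6, O(authorize_key → break_seal), contraposes to O(¬break_seal → ¬authorize_key); with O(¬break_seal) we get O(¬authorize_key).
With premise 8, O(¬authorize_key → ¬submit_dossier), the K-axiom yields O(¬submit_dossier).
Premise 2 is O(withhold_evidence → submit_dossier); contrapositively O(¬submit_dossier → ¬withhold_evidence). Since O(¬submit_dossier) holds, K gives O(¬withhold_evidence).
Premises 1, 3, 5, 7 do not contribute to this derivation.
Thus O(¬withhold_evidence), which is F(withhold_evidence): withhold_evidence is forbidden.

Forbidden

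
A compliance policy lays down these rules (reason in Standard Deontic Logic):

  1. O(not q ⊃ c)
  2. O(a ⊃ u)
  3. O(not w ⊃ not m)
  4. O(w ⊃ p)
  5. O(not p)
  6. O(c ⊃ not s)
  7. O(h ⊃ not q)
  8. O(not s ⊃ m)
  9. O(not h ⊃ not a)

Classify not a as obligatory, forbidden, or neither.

Premise 5 states O(not p) outright.
Premise 4, O(w ⊃ p), contraposes to O(not p ⊃ not w); with O(not p) we get O(not w).
With premise 3, O(not w ⊃ not m), the K-axiom yields O(not m).
The contrapositive of premise 8 (O(not s ⊃ m)) is O(not m ⊃ s), and O(not m) is already established, so O(s).
Premise 6 is O(c ⊃ not s); contrapositively O(s ⊃ not c). Since O(s) holds, K gives O(not c).
Premise 1 is O(not q ⊃ c); contrapositively O(not c ⊃ q). Since O(not c) holds, K gives O(q).
Premise 7 is O(h ⊃ not q); contrapositively O(q ⊃ not h). Since O(q) holds, K gives O(not h).
With premise 9, O(not h ⊃ not a), the K-axiom yields O(not a).
Premise 2 does not contribute to this derivation.
Hence not a is obligatory.

Obligatory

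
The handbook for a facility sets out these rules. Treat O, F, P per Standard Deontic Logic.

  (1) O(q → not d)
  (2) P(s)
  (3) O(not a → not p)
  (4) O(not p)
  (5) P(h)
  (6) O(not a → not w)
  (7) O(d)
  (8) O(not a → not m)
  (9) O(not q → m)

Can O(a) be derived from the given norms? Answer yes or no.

Yes

Premise 7 gives O(d).
Premise 1, O(q → not d), contraposes to O(d → not q); with O(d) we get O(not q).
With premise 9, O(not q → m), the K-axiom yields O(m).
Premise 8 is O(not a → not m); contrapositively O(m → a). Since O(m) holds, K gives O(a).
Premises 2, 3, 4, 5, 6 do not contribute to this derivation.
So O(a) follows.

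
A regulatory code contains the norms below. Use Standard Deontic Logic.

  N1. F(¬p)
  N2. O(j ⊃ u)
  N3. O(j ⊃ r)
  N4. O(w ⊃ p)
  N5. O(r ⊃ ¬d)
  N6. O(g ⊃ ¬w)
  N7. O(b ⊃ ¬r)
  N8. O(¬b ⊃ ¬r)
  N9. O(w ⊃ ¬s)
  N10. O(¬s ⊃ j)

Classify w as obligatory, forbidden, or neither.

By case analysis on ¬b: premise 8 gives O(¬b ⊃ ¬r) and premise 7 gives O(b ⊃ ¬r), so O(¬r) either way.
Premise 3 is O(j ⊃ r); contrapositively O(¬r ⊃ ¬j). Since O(¬r) holds, K gives O(¬j).
The contrapositive of premise 10 (O(¬s ⊃ j)) is O(¬j ⊃ s), and O(¬j) is already established, so O(s).
The contrapositive of premise 9 (O(w ⊃ ¬s)) is O(s ⊃ ¬w), and O(s) is already established, so O(¬w).
Premises 1, 2, 4, 5, 6 do not contribute to this derivation.
Thus O(¬w), which is F(w): w is forbidden.

Forbidden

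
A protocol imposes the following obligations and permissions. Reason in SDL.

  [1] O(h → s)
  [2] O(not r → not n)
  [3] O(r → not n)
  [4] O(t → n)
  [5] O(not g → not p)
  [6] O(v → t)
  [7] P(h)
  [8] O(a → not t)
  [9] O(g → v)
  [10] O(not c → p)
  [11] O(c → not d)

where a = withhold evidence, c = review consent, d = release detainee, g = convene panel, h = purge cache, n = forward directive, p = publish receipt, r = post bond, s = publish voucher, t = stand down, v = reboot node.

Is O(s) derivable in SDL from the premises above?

Premise 1 is O(h → s), but O(h) is not derivable from the premises (the permission P(h) asserts only not O(not h), not O(h)), so it does not yield O(s).
No other premise forces O(s). An ideal world satisfying every premise can still have s false, so O(s) is not derivable.

No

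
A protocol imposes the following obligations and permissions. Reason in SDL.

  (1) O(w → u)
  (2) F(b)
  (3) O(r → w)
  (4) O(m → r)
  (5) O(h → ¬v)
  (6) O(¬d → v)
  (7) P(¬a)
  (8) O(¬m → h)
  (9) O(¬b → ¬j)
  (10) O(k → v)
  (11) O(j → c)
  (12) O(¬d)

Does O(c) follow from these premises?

No

Premise 11 is O(j → c), but O(j) is not derivable from the premises, so it does not yield O(c).
No other premise forces O(c). An ideal world satisfying every premise can still have c false, so O(c) is not derivable.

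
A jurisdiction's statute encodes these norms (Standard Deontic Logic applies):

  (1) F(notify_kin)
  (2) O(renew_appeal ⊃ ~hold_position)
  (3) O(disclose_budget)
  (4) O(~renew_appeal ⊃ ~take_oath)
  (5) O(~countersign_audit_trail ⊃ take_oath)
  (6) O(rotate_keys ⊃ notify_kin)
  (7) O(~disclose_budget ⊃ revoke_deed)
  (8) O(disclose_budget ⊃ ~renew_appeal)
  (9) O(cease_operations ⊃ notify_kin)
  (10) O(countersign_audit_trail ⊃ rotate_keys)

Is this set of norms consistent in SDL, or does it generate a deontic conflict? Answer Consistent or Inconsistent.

Inconsistent

Premise 3 states O(disclose_budget) outright.
Applying K to premise 8 (O(disclose_budget ⊃ ~renew_appeal)) and O(disclose_budget) yields O(~renew_appeal).
Applying K to premise 4 (O(~renew_appeal ⊃ ~take_oath)) and O(~renew_appeal) yields O(~take_oath).
Premise 5, O(~countersign_audit_trail ⊃ take_oath), contraposes to O(~take_oath ⊃ countersign_audit_trail); with O(~take_oath) we get O(countersign_audit_trail).
Premise 10 is O(countersign_audit_trail ⊃ rotate_keys); since O(countersign_audit_trail), deontic closure gives O(rotate_keys).
From O(rotate_keys) and premise 6, O(rotate_keys ⊃ notify_kin), we obtain O(notify_kin).
Yet premise 1 is F(notify_kin), i.e. O(~notify_kin).
We now have both O(notify_kin) and O(~notify_kin) — notify_kin is simultaneously obligatory and forbidden, violating the D-axiom.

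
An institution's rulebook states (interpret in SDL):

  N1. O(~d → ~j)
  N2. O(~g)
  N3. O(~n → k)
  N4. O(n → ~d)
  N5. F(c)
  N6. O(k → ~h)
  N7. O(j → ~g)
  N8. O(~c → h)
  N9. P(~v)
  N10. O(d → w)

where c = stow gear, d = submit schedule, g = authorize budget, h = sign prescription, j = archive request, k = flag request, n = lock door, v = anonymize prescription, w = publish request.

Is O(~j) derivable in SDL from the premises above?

F(c) at premise 5 means O(~c).
From O(~c) and premise 8, O(~c → h), we obtain O(h).
Premise 6, O(k → ~h), contraposes to O(h → ~k); with O(h) we get O(~k).
Premise 3 is O(~n → k); contrapositively O(~k → n). Since O(~k) holds, K gives O(n).
With premise 4, O(n → ~d), the K-axiom yields O(~d).
Applying K to premise 1 (O(~d → ~j)) and O(~d) yields O(~j).
Premises 2, 7, 9, 10 do not contribute to this derivation.
So O(~j) follows.

Yes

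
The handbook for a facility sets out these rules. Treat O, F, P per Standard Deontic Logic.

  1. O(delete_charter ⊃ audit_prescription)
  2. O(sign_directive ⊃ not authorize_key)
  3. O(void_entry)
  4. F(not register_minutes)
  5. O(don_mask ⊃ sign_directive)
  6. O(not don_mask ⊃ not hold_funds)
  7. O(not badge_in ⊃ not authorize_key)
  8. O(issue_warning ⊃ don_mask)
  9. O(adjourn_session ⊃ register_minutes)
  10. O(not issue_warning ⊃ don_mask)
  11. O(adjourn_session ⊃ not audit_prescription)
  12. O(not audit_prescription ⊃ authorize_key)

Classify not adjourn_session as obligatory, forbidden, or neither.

Obligatory

Premises 8 and 10 are O(issue_warning ⊃ don_mask) and O(not issue_warning ⊃ don_mask); every ideal world satisfies issue_warning or not issue_warning, so in either case don_mask holds — hence O(don_mask).
Premise 5 is O(don_mask ⊃ sign_directive); since O(don_mask), deontic closure gives O(sign_directive).
Premise 2 is O(sign_directive ⊃ not authorize_key); since O(sign_directive), deontic closure gives O(not authorize_key).
Premise 12, O(not audit_prescription ⊃ authorize_key), contraposes to O(not authorize_key ⊃ audit_prescription); with O(not authorize_key) we get O(audit_prescription).
Premise 11 is O(adjourn_session ⊃ not audit_prescription); contrapositively O(audit_prescription ⊃ not adjourn_session). Since O(audit_prescription) holds, K gives O(not adjourn_session).
Premises 1, 3, 4, 6, 7, 9 do not contribute to this derivation.
Hence not adjourn_session is obligatory.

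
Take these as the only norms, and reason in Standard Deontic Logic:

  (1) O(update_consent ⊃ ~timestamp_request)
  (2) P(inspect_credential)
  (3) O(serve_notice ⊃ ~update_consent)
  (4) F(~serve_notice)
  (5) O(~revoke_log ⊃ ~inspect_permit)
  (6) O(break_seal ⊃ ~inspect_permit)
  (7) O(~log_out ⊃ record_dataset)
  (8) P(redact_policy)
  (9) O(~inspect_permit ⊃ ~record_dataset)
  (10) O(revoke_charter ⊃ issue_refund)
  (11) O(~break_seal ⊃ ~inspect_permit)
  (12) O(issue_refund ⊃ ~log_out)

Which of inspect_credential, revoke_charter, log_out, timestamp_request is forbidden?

Premises 11 and 6 are O(~break_seal ⊃ ~inspect_permit) and O(break_seal ⊃ ~inspect_permit); every ideal world satisfies ~break_seal or break_seal, so in either case ~inspect_permit holds — hence O(~inspect_permit).
With premise 9, O(~inspect_permit ⊃ ~record_dataset), the K-axiom yields O(~record_dataset).
Premise 7 is O(~log_out ⊃ record_dataset); contrapositively O(~record_dataset ⊃ log_out). Since O(~record_dataset) holds, K gives O(log_out).
Premise 12 is O(issue_refund ⊃ ~log_out); contrapositively O(log_out ⊃ ~issue_refund). Since O(log_out) holds, K gives O(~issue_refund).
Premise 10 is O(revoke_charter ⊃ issue_refund); contrapositively O(~issue_refund ⊃ ~revoke_charter). Since O(~issue_refund) holds, K gives O(~revoke_charter).
So O(~revoke_charter) holds, i.e. revoke_charter is forbidden. None of the other listed options is forbidden under the premises.

revoke_charter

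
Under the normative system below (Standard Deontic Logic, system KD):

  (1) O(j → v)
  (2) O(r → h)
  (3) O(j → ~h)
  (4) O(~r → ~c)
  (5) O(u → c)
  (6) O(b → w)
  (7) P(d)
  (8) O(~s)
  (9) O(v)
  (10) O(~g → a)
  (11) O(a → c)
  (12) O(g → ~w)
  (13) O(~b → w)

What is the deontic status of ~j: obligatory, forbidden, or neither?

Premises 13 and 6 are O(~b → w) and O(b → w); every ideal world satisfies ~b or b, so in either case w holds — hence O(w).
The contrapositive of premise 12 (O(g → ~w)) is O(w → ~g), and O(w) is already established, so O(~g).
Applying K to premise 10 (O(~g → a)) and O(~g) yields O(a).
Premise 11 is O(a → c); since O(a), deontic closure gives O(c).
The contrapositive of premise 4 (O(~r → ~c)) is O(c → r), and O(c) is already established, so O(r).
Premise 2 is O(r → h); since O(r), deontic closure gives O(h).
The contrapositive of premise 3 (O(j → ~h)) is O(h → ~j), and O(h) is already established, so O(~j).
Premises 1, 5, 7, 8, 9 do not contribute to this derivation.
Hence ~j is obligatory.

Obligatory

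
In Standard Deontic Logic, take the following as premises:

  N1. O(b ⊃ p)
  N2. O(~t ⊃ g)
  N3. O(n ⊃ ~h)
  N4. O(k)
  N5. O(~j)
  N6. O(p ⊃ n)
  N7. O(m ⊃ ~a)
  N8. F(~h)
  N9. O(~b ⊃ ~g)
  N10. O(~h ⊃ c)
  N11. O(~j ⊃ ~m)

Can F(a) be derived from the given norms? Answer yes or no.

No

Premise 7 is O(m ⊃ ~a), but O(m) is not derivable from the premises, so it does not yield O(~a).
No other premise forces O(~a). An ideal world satisfying every premise can still have a true, so F(a) is not derivable.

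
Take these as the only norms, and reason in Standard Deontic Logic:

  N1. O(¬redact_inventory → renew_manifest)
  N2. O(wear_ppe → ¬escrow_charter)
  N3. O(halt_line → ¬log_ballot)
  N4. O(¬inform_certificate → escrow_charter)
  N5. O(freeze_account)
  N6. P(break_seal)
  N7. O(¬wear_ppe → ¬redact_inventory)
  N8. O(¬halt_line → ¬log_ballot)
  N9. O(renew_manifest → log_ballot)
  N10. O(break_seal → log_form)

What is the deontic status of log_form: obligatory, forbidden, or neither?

Neither

Premise 10 is O(break_seal → log_form), but O(break_seal) is not derivable from the premises (the permission P(break_seal) asserts only ¬O(¬break_seal), not O(break_seal)), so it does not yield O(log_form).
No premise or chain of K-axiom applications forces O(log_form), and none forces O(¬log_form). So log_form is neither obligatory nor forbidden under these norms.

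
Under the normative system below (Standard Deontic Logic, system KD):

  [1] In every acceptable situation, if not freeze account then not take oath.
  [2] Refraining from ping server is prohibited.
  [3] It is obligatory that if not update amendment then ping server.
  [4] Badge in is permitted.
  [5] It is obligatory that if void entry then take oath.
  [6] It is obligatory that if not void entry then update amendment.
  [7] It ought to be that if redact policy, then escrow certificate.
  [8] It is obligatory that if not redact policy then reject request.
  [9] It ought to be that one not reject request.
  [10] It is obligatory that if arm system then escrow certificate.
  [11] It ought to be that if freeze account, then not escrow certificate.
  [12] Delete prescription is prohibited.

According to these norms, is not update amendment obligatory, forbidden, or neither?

Forbidden

Premise 9 gives O(¬reject_request).
Premise 8, O(¬redact_policy → reject_request), contraposes to O(¬reject_request → redact_policy); with O(¬reject_request) we get O(redact_policy).
Applying K to premise 7 (O(redact_policy → escrow_certificate)) and O(redact_policy) yields O(escrow_certificate).
The contrapositive of premise 11 (O(freeze_account → ¬escrow_certificate)) is O(escrow_certificate → ¬freeze_account), and O(escrow_certificate) is already established, so O(¬freeze_account).
Premise 1 is O(¬freeze_account → ¬take_oath); since O(¬freeze_account), deontic closure gives O(¬take_oath).
Premise 5, O(void_entry → take_oath), contraposes to O(¬take_oath → ¬void_entry); with O(¬take_oath) we get O(¬void_entry).
Applying K to premise 6 (O(¬void_entry → update_amendment)) and O(¬void_entry) yields O(update_amendment).
Premises 2, 3, 4, 10, 12 do not contribute to this derivation.
Thus O(update_amendment), which is F(¬update_amendment): ¬update_amendment is forbidden.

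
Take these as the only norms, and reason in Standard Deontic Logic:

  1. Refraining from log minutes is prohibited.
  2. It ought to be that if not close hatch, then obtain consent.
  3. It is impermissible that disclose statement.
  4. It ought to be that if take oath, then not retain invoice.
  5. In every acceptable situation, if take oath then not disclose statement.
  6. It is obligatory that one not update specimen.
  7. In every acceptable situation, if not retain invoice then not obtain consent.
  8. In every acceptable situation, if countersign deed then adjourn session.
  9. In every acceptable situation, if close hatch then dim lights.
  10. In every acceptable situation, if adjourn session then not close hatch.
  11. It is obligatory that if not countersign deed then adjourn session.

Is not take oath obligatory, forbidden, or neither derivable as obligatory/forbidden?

By case analysis on countersign_deed: premise 8 gives O(countersign_deed → adjourn_session) and premise 11 gives O(¬countersign_deed → adjourn_session), so O(adjourn_session) either way.
From O(adjourn_session) and premise 10, O(adjourn_session → ¬close_hatch), we obtain O(¬close_hatch).
Applying K to premise 2 (O(¬close_hatch → obtain_consent)) and O(¬close_hatch) yields O(obtain_consent).
The contrapositive of premise 7 (O(¬retain_invoice → ¬obtain_consent)) is O(obtain_consent → retain_invoice), and O(obtain_consent) is already established, so O(retain_invoice).
Premise 4, O(take_oath → ¬retain_invoice), contraposes to O(retain_invoice → ¬take_oath); with O(retain_invoice) we get O(¬take_oath).
Premises 1, 3, 5, 6, 9 do not contribute to this derivation.
Hence ¬take_oath is obligatory.

Obligatory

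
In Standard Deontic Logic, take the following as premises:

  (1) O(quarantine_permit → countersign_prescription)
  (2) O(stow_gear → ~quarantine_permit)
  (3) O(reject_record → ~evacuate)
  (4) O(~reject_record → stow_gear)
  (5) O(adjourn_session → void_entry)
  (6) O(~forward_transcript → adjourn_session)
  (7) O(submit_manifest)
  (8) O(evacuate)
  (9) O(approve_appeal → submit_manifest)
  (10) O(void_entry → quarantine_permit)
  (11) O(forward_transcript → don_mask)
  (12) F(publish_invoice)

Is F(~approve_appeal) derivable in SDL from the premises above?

Premise 9 is O(approve_appeal → submit_manifest); even if O(submit_manifest) held, inferring O(approve_appeal) would be affirming the consequent — invalid.
No other premise forces O(approve_appeal). An ideal world satisfying every premise can still have ~approve_appeal true, so F(~approve_appeal) is not derivable.

No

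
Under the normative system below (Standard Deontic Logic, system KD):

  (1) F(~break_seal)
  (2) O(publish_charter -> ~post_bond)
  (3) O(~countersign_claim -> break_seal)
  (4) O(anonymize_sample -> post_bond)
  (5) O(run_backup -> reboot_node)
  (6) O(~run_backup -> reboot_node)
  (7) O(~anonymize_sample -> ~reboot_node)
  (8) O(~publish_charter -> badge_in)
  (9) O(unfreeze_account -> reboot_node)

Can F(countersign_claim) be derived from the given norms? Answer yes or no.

No

Premise 3 is O(~countersign_claim -> break_seal); even if O(break_seal) held, inferring O(~countersign_claim) would be affirming the consequent — invalid.
No other premise forces O(~countersign_claim). An ideal world satisfying every premise can still have countersign_claim true, so F(countersign_claim) is not derivable.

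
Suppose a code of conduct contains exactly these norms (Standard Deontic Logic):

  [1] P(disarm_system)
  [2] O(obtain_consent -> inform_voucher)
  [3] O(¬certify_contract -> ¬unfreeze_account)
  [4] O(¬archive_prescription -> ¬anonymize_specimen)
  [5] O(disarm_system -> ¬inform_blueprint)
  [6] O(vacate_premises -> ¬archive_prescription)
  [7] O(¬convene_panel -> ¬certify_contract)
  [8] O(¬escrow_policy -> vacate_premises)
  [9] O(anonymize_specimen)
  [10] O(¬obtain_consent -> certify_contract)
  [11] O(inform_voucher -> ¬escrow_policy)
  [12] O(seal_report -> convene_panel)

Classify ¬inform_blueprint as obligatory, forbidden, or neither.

Premise 5 is O(disarm_system -> ¬inform_blueprint), but O(disarm_system) is not derivable from the premises (the permission P(disarm_system) asserts only ¬O(¬disarm_system), not O(disarm_system)), so it does not yield O(¬inform_blueprint).
No premise or chain of K-axiom applications forces O(¬inform_blueprint), and none forces O(inform_blueprint). So ¬inform_blueprint is neither obligatory nor forbidden under these norms.

Neither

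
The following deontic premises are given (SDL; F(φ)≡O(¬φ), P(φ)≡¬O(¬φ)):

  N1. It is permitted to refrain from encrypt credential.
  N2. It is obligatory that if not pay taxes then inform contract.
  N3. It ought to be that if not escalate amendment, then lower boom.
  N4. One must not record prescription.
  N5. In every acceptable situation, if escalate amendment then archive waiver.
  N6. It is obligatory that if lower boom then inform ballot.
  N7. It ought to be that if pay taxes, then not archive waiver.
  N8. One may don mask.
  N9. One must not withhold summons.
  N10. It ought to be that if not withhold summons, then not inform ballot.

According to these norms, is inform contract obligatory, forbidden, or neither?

Premise 9, F(withhold_summons), is equivalent to O(¬withhold_summons).
With premise 10, O(¬withhold_summons → ¬inform_ballot), the K-axiom yields O(¬inform_ballot).
Premise 6 is O(lower_boom → inform_ballot); contrapositively O(¬inform_ballot → ¬lower_boom). Since O(¬inform_ballot) holds, K gives O(¬lower_boom).
Premise 3, O(¬escalate_amendment → lower_boom), contraposes to O(¬lower_boom → escalate_amendment); with O(¬lower_boom) we get O(escalate_amendment).
Applying K to premise 5 (O(escalate_amendment → archive_waiver)) and O(escalate_amendment) yields O(archive_waiver).
Premise 7, O(pay_taxes → ¬archive_waiver), contraposes to O(archive_waiver → ¬pay_taxes); with O(archive_waiver) we get O(¬pay_taxes).
Applying K to premise 2 (O(¬pay_taxes → inform_contract)) and O(¬pay_taxes) yields O(inform_contract).
Premises 1, 4, 8 do not contribute to this derivation.
Hence inform_contract is obligatory.

Obligatory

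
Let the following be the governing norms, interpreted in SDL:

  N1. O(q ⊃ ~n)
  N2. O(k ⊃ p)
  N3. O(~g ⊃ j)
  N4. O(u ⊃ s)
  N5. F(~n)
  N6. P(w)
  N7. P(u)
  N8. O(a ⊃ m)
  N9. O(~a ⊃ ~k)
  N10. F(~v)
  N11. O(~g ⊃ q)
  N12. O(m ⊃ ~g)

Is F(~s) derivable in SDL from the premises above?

Premise 4 is O(u ⊃ s), but O(u) is not derivable from the premises (the permission P(u) asserts only ~O(~u), not O(u)), so it does not yield O(s).
No other premise forces O(s). An ideal world satisfying every premise can still have ~s true, so F(~s) is not derivable.

No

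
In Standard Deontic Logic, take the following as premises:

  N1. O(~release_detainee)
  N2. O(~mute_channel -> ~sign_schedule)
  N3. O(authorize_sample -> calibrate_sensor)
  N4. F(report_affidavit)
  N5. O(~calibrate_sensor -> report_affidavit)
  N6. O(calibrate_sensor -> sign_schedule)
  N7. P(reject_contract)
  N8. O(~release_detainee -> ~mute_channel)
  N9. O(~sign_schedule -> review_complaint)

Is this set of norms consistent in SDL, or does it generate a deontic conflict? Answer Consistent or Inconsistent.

F(report_affidavit) at premise 4 means O(~report_affidavit).
The contrapositive of premise 5 (O(~calibrate_sensor -> report_affidavit)) is O(~report_affidavit -> calibrate_sensor), and O(~report_affidavit) is already established, so O(calibrate_sensor).
Applying K to premise 6 (O(calibrate_sensor -> sign_schedule)) and O(calibrate_sensor) yields O(sign_schedule).
Premise 2, O(~mute_channel -> ~sign_schedule), contraposes to O(sign_schedule -> mute_channel); with O(sign_schedule) we get O(mute_channel).
Premise 8, O(~release_detainee -> ~mute_channel), contraposes to O(mute_channel -> release_detainee); with O(mute_channel) we get O(release_detainee).
However, premise 1 gives O(~release_detainee).
We now have both O(release_detainee) and O(~release_detainee) — release_detainee is simultaneously obligatory and forbidden, violating the D-axiom.

Inconsistent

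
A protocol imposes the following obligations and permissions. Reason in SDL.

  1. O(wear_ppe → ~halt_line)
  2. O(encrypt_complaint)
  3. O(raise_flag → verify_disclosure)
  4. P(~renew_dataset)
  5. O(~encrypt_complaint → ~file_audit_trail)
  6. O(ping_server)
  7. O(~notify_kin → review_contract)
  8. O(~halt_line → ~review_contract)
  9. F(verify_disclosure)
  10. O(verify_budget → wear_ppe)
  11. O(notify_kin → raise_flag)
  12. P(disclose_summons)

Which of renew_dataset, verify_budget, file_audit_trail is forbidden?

Premise 9 is F(verify_disclosure), i.e. O(~verify_disclosure).
Premise 3 is O(raise_flag → verify_disclosure); contrapositively O(~verify_disclosure → ~raise_flag). Since O(~verify_disclosure) holds, K gives O(~raise_flag).
The contrapositive of premise 11 (O(notify_kin → raise_flag)) is O(~raise_flag → ~notify_kin), and O(~raise_flag) is already established, so O(~notify_kin).
Applying K to premise 7 (O(~notify_kin → review_contract)) and O(~notify_kin) yields O(review_contract).
The contrapositive of premise 8 (O(~halt_line → ~review_contract)) is O(review_contract → halt_line), and O(review_contract) is already established, so O(halt_line).
Premise 1 is O(wear_ppe → ~halt_line); contrapositively O(halt_line → ~wear_ppe). Since O(halt_line) holds, K gives O(~wear_ppe).
The contrapositive of premise 10 (O(verify_budget → wear_ppe)) is O(~wear_ppe → ~verify_budget), and O(~wear_ppe) is already established, so O(~verify_budget).
So O(~verify_budget) holds, i.e. verify_budget is forbidden. None of the other listed options is forbidden under the premises.

verify_budget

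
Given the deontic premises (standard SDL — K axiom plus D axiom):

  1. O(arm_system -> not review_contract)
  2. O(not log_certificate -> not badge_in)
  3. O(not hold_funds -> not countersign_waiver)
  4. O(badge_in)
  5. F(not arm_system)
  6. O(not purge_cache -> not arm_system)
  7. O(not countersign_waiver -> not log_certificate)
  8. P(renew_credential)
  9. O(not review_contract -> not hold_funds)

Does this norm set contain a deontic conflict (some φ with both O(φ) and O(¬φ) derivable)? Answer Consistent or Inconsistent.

Inconsistent

From premise 4 we have O(badge_in).
The contrapositive of premise 2 (O(not log_certificate -> not badge_in)) is O(badge_in -> log_certificate), and O(badge_in) is already established, so O(log_certificate).
Premise 7, O(not countersign_waiver -> not log_certificate), contraposes to O(log_certificate -> countersign_waiver); with O(log_certificate) we get O(countersign_waiver).
Premise 3, O(not hold_funds -> not countersign_waiver), contraposes to O(countersign_waiver -> hold_funds); with O(countersign_waiver) we get O(hold_funds).
Premise 9, O(not review_contract -> not hold_funds), contraposes to O(hold_funds -> review_contract); with O(hold_funds) we get O(review_contract).
The contrapositive of premise 1 (O(arm_system -> not review_contract)) is O(review_contract -> not arm_system), and O(review_contract) is already established, so O(not arm_system).
However, F(not arm_system) at premise 5 amounts to O(arm_system).
We now have both O(not arm_system) and O(arm_system) — arm_system is simultaneously obligatory and forbidden, violating the D-axiom.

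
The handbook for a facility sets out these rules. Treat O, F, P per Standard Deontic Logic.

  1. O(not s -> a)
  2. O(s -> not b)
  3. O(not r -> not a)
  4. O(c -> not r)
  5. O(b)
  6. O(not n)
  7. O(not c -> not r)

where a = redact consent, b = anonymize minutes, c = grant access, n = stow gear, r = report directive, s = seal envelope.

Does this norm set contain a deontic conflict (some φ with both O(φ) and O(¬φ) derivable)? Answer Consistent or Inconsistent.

Inconsistent

Premises 4 and 7 cover both cases: O(c -> not r) and O(not c -> not r). Since c ∨ not c is a tautology, O(not r) follows.
Premise 3 is O(not r -> not a); since O(not r), deontic closure gives O(not a).
Premise 1 is O(not s -> a); contrapositively O(not a -> s). Since O(not a) holds, K gives O(s).
Applying K to premise 2 (O(s -> not b)) and O(s) yields O(not b).
However, premise 5 gives O(b).
We now have both O(not b) and O(b) — b is simultaneously obligatory and forbidden, violating the D-axiom.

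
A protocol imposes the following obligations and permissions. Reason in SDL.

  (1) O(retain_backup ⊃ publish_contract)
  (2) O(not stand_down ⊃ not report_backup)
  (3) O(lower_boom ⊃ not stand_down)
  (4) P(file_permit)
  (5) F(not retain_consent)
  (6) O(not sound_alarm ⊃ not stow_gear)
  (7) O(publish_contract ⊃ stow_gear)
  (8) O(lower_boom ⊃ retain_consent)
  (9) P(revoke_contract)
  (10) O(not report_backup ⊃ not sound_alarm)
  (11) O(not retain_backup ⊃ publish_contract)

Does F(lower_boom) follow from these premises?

Yes

By case analysis on not retain_backup: premise 11 gives O(not retain_backup ⊃ publish_contract) and premise 1 gives O(retain_backup ⊃ publish_contract), so O(publish_contract) either way.
From O(publish_contract) and premise 7, O(publish_contract ⊃ stow_gear), we obtain O(stow_gear).
Premise 6, O(not sound_alarm ⊃ not stow_gear), contraposes to O(stow_gear ⊃ sound_alarm); with O(stow_gear) we get O(sound_alarm).
The contrapositive of premise 10 (O(not report_backup ⊃ not sound_alarm)) is O(sound_alarm ⊃ report_backup), and O(sound_alarm) is already established, so O(report_backup).
The contrapositive of premise 2 (O(not stand_down ⊃ not report_backup)) is O(report_backup ⊃ stand_down), and O(report_backup) is already established, so O(stand_down).
The contrapositive of premise 3 (O(lower_boom ⊃ not stand_down)) is O(stand_down ⊃ not lower_boom), and O(stand_down) is already established, so O(not lower_boom).
Premises 4, 5, 8, 9 do not contribute to this derivation.
So O(not lower_boom) holds, i.e. F(lower_boom). The claim follows.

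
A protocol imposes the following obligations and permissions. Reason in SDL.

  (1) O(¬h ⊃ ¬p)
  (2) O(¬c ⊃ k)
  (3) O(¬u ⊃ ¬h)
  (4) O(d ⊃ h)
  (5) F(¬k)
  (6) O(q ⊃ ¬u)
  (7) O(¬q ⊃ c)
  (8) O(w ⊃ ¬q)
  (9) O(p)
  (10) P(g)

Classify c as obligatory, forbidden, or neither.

From premise 9 we have O(p).
The contrapositive of premise 1 (O(¬h ⊃ ¬p)) is O(p ⊃ h), and O(p) is already established, so O(h).
Premise 3 is O(¬u ⊃ ¬h); contrapositively O(h ⊃ u). Since O(h) holds, K gives O(u).
Premise 6, O(q ⊃ ¬u), contraposes to O(u ⊃ ¬q); with O(u) we get O(¬q).
Premise 7 is O(¬q ⊃ c); since O(¬q), deontic closure gives O(c).
Premises 2, 4, 5, 8, 10 do not contribute to this derivation.
Hence c is obligatory.

Obligatory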